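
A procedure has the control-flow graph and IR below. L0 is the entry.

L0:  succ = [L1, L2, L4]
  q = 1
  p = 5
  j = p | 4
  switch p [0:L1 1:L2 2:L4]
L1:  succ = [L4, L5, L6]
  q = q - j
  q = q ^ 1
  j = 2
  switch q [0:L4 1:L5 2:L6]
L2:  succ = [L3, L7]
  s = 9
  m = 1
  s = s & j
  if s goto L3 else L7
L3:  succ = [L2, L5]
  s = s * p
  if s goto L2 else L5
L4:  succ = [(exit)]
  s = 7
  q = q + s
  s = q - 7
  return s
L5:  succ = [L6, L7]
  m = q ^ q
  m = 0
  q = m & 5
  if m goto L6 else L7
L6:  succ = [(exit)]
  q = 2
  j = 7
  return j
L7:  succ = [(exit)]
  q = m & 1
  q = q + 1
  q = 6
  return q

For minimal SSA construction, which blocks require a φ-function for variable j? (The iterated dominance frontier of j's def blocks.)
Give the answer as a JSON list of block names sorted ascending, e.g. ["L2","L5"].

idom tree: L1←L0 L2←L0 L3←L2 L4←L0 L5←L0 L6←L0 L7←L0
Dom∩ at merges:
  L2: preds {L0,L3}: {L0} ∩ {L0,L2,L3} = {L0}; idom=L0
  L4: preds {L0,L1}: {L0} ∩ {L0,L1} = {L0}; idom=L0
  L5: preds {L1,L3}: {L0,L1} ∩ {L0,L2,L3} = {L0}; idom=L0
  L6: preds {L1,L5}: {L0,L1} ∩ {L0,L5} = {L0}; idom=L0
  L7: preds {L2,L5}: {L0,L2} ∩ {L0,L5} = {L0}; idom=L0

DF derivation:
  join L2 pred L0: · stop@L0
  join L2 pred L3: L3→L2 stop@L0
  join L4 pred L0: · stop@L0
  join L4 pred L1: L1 stop@L0
  join L5 pred L1: L1 stop@L0
  join L5 pred L3: L3→L2 stop@L0
  join L6 pred L1: L1 stop@L0
  join L6 pred L5: L5 stop@L0
  join L7 pred L2: L2 stop@L0
  join L7 pred L5: L5 stop@L0
  L0: DF=∅
  L1: DF={L4,L5,L6}
  L2: DF={L2,L5,L7}
  L3: DF={L2,L5}
  L4: DF=∅
  L5: DF={L6,L7}
  L6: DF=∅
  L7: DF=∅

φ for j: defs {L0,L1,L6}
  DF⁺ = {L4,L5,L6,L7}

Answer: ["L4", "L5", "L6", "L7"]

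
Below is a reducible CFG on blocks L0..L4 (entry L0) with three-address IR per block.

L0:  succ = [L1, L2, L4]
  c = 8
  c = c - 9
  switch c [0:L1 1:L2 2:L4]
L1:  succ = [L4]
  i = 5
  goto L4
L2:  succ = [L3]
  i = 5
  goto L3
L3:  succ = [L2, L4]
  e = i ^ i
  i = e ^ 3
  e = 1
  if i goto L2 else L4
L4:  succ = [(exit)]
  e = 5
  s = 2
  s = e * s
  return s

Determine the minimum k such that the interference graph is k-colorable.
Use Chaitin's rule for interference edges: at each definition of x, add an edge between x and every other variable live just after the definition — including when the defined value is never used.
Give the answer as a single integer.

Block summaries:
  L0 def {c} use ∅
  L1 def {i} use ∅
  L2 def {i} use ∅
  L3 def {e,i} use {i}
  L4 def {e,s} use ∅

Liveness:
  live L0: ∅→∅
  live L1: ∅→∅
  live L2: ∅→{i}
  live L3: {i}→∅
  live L4: ∅→∅

Conflict graph:
  c — ∅
  e — {i,s}
  i — {e}
  s — {e}

Registers:
  clique {e,i} ⇒ need ≥ 2
  2-colouring: R0={c,e}  R1={i,s}
  χ = 2

Answer: 2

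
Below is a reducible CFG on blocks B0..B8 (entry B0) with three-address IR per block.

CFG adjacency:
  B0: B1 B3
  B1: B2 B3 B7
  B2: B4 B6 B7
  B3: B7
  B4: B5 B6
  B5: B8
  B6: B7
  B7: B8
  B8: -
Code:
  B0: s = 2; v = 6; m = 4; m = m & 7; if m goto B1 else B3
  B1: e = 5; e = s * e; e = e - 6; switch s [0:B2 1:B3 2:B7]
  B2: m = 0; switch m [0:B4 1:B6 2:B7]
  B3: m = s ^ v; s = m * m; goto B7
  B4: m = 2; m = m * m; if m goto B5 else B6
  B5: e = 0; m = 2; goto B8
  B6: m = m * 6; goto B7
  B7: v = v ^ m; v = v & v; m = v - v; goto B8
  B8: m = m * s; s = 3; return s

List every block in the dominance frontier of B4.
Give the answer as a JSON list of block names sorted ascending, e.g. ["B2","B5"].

idom tree: B1←B0 B2←B1 B3←B0 B4←B2 B5←B4 B6←B2 B7←B0 B8←B0
Dom∩ at merges:
  B3: preds {B0,B1}: {B0} ∩ {B0,B1} = {B0}; idom=B0
  B6: preds {B2,B4}: {B0,B1,B2} ∩ {B0,B1,B2,B4} = {B0,B1,B2}; idom=B2
  B7: preds {B1,B2,B3,B6}: {B0,B1} ∩ {B0,B1,B2} ∩ {B0,B3} ∩ {B0,B1,B2,B6} = {B0}; idom=B0
  B8: preds {B5,B7}: {B0,B1,B2,B4,B5} ∩ {B0,B7} = {B0}; idom=B0

Frontier:
  join B3 pred B0: · stop@B0
  join B3 pred B1: B1 stop@B0
  join B6 pred B2: · stop@B2
  join B6 pred B4: B4 stop@B2
  join B7 pred B1: B1 stop@B0
  join B7 pred B2: B2→B1 stop@B0
  join B7 pred B3: B3 stop@B0
  join B7 pred B6: B6→B2→B1 stop@B0
  join B8 pred B5: B5→B4→B2→B1 stop@B0
  join B8 pred B7: B7 stop@B0
  B0 → ∅
  B1 → {B3,B7,B8}
  B2 → {B7,B8}
  B3 → {B7}
  B4 → {B6,B8}
  B5 → {B8}
  B6 → {B7}
  B7 → {B8}
  B8 → ∅

DF(B4) = ["B6", "B8"]

Answer: ["B6", "B8"]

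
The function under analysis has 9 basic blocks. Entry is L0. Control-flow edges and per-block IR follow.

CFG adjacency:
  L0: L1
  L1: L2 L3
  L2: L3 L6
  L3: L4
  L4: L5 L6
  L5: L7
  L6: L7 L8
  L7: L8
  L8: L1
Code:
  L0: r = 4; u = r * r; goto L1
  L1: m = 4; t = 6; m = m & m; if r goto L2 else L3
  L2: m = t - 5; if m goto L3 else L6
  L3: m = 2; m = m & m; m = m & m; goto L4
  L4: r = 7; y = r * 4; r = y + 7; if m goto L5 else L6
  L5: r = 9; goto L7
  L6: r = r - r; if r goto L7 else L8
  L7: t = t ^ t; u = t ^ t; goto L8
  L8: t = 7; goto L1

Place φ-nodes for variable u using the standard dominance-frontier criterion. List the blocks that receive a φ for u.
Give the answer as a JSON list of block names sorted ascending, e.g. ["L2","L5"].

idom tree: L1←L0 L2←L1 L3←L1 L4←L3 L5←L4 L6←L1 L7←L1 L8←L1
Dom at joins:
  L1: preds {L0,L8}: {L0} ∩ {L0,L1,L8} = {L0}; idom=L0
  L3: preds {L1,L2}: {L0,L1} ∩ {L0,L1,L2} = {L0,L1}; idom=L1
  L6: preds {L2,L4}: {L0,L1,L2} ∩ {L0,L1,L3,L4} = {L0,L1}; idom=L1
  L7: preds {L5,L6}: {L0,L1,L3,L4,L5} ∩ {L0,L1,L6} = {L0,L1}; idom=L1
  L8: preds {L6,L7}: {L0,L1,L6} ∩ {L0,L1,L7} = {L0,L1}; idom=L1

Frontier:
  L1←L0: walk · to L0
  L1←L8: walk L8→L1 to L0
  L3←L1: walk · to L1
  L3←L2: walk L2 to L1
  L6←L2: walk L2 to L1
  L6←L4: walk L4→L3 to L1
  L7←L5: walk L5→L4→L3 to L1
  L7←L6: walk L6 to L1
  L8←L6: walk L6 to L1
  L8←L7: walk L7 to L1
  DF(L0)=∅
  DF(L1)={L1}
  DF(L2)={L3,L6}
  DF(L3)={L6,L7}
  DF(L4)={L6,L7}
  DF(L5)={L7}
  DF(L6)={L7,L8}
  DF(L7)={L8}
  DF(L8)={L1}

φ for u: defs {L0,L7}
  DF⁺ = {L1,L8}

Answer: ["L1", "L8"]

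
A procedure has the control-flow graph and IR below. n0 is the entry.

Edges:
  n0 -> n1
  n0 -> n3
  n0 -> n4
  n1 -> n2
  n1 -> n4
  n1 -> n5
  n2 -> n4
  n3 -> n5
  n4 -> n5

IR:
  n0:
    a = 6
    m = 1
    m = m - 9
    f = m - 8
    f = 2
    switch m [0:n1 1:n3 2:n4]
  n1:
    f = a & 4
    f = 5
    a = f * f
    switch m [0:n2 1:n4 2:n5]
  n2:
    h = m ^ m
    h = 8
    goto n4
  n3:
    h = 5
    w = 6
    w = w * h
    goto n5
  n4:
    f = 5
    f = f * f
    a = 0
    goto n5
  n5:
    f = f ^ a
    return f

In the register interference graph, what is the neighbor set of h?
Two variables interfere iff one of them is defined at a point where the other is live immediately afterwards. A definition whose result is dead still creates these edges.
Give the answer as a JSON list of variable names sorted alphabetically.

Per-block:
  n0: {a,f,m} / ∅
  n1: {a,f} / {a,m}
  n2: {h} / {m}
  n3: {h,w} / ∅
  n4: {a,f} / ∅
  n5: {f} / {a,f}

Liveness:
  live n0: ∅→{a,f,m}
  live n1: {a,m}→{a,f,m}
  live n2: {m}→∅
  live n3: {a,f}→{a,f}
  live n4: ∅→{a,f}
  live n5: {a,f}→∅

Conflict graph:
  a↔{f,h,m,w}
  f↔{a,h,m,w}
  h↔{a,f,w}
  m↔{a,f}
  w↔{a,f,h}

N(h) = ["a", "f", "w"]

Answer: ["a", "f", "w"]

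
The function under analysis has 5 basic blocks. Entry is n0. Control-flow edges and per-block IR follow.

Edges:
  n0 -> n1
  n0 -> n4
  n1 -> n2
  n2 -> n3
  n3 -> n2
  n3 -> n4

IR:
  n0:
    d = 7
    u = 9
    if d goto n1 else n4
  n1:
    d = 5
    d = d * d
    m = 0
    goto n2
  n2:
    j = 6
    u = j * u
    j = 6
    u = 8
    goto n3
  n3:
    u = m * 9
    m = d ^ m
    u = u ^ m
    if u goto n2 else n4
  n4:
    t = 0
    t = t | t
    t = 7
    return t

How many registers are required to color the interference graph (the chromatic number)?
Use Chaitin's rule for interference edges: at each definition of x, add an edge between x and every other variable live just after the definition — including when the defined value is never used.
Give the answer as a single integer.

Per-block:
  n0: {d,u} / ∅
  n1: {d,m} / ∅
  n2: {j,u} / {u}
  n3: {m,u} / {d,m}
  n4: {t} / ∅

Live sets:
  n0: in=∅ out={u}
  n1: in={u} out={d,m,u}
  n2: in={d,m,u} out={d,m}
  n3: in={d,m} out={d,m,u}
  n4: in=∅ out=∅

Interfere edges:
  d↔{j,m,u}
  j↔{d,m,u}
  m↔{d,j,u}
  t↔∅
  u↔{d,j,m}

Chromatic number:
  clique {d,j,m,u} ⇒ need ≥ 4
  assign d→c0 j→c1 m→c2 t→c0 u→c3 — no edge inside a register ⇒ χ ≤ 4
  χ = 4

Answer: 4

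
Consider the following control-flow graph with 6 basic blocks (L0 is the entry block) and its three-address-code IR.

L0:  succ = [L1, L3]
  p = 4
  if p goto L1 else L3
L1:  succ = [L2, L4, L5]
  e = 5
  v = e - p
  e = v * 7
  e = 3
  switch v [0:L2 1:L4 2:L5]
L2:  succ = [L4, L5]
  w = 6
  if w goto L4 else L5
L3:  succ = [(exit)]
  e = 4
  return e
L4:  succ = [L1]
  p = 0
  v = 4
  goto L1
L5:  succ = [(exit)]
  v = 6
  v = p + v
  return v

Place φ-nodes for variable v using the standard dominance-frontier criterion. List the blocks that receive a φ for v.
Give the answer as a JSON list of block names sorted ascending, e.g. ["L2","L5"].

Answer: ["L1"]

Working:
idom tree: L1←L0 L2←L1 L3←L0 L4←L1 L5←L1
Dom∩ at merges:
  L1: preds {L0,L4}: {L0} ∩ {L0,L1,L4} = {L0}; idom=L0
  L4: preds {L1,L2}: {L0,L1} ∩ {L0,L1,L2} = {L0,L1}; idom=L1
  L5: preds {L1,L2}: {L0,L1} ∩ {L0,L1,L2} = {L0,L1}; idom=L1

DF walk-up:
  L1←L0: walk · to L0
  L1←L4: walk L4→L1 to L0
  L4←L1: walk · to L1
  L4←L2: walk L2 to L1
  L5←L1: walk · to L1
  L5←L2: walk L2 to L1
  L0: DF=∅
  L1: DF={L1}
  L2: DF={L4,L5}
  L3: DF=∅
  L4: DF={L1}
  L5: DF=∅

φ for v: defs {L1,L4,L5}
  DF⁺ = {L1}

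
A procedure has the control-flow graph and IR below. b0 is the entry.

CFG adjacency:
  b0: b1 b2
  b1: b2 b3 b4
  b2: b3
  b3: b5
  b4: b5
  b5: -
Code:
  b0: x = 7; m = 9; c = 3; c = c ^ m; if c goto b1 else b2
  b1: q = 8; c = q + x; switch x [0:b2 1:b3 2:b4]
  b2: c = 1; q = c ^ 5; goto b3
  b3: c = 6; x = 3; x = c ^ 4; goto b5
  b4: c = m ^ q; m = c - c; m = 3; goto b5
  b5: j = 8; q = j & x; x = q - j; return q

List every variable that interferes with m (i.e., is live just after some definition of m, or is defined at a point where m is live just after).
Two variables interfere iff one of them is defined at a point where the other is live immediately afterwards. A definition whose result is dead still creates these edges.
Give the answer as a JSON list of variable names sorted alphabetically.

Answer: ["c", "q", "x"]

Working:
def/use:
  b0 def {c,m,x} use ∅
  b1 def {c,q} use {x}
  b2 def {c,q} use ∅
  b3 def {c,x} use ∅
  b4 def {c,m} use {m,q}
  b5 def {j,q,x} use {x}

Live sets:
  live b0: ∅→{m,x}
  live b1: {m,x}→{m,q,x}
  live b2: ∅→∅
  live b3: ∅→{x}
  live b4: {m,q,x}→{x}
  live b5: {x}→∅

Interference:
  c: {m,q,x}
  j: {q,x}
  m: {c,q,x}
  q: {c,j,m,x}
  x: {c,j,m,q}

N(m) = ["c", "q", "x"]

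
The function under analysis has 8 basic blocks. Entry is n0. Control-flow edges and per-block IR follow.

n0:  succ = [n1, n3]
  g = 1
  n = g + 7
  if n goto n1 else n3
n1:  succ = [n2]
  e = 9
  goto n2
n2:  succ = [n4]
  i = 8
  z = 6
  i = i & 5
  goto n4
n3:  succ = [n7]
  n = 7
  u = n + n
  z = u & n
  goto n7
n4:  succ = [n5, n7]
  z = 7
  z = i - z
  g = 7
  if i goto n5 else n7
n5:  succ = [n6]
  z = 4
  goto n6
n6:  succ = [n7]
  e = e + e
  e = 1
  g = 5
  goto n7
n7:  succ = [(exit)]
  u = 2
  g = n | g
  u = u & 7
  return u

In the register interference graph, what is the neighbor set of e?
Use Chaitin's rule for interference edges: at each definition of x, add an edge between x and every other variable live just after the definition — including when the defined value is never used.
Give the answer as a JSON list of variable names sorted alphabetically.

Answer: ["g", "i", "n", "z"]

Analysis:
def/use:
  n0: def={g,n} ue=∅
  n1: def={e} ue=∅
  n2: def={i,z} ue=∅
  n3: def={n,u,z} ue=∅
  n4: def={g,z} ue={i}
  n5: def={z} ue=∅
  n6: def={e,g} ue={e}
  n7: def={g,u} ue={g,n}

Live sets:
  n0 li=∅ lo={g,n}
  n1 li={n} lo={e,n}
  n2 li={e,n} lo={e,i,n}
  n3 li={g} lo={g,n}
  n4 li={e,i,n} lo={e,g,n}
  n5 li={e,n} lo={e,n}
  n6 li={e,n} lo={g,n}
  n7 li={g,n} lo=∅

Interfere edges:
  e: {g,i,n,z}
  g: {e,i,n,u,z}
  i: {e,g,n,z}
  n: {e,g,i,u,z}
  u: {g,n}
  z: {e,g,i,n}

N(e) = ["g", "i", "n", "z"]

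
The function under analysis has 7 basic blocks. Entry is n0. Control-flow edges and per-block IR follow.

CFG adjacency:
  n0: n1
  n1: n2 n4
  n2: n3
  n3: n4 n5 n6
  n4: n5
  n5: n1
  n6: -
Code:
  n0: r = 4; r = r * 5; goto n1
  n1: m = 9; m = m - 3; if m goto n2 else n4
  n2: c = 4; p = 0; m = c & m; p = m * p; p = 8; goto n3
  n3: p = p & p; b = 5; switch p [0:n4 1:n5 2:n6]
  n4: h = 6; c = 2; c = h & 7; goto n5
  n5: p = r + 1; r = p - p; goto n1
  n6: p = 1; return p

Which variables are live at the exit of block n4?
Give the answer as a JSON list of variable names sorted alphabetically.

Answer: ["r"]

Analysis:
Block summaries:
  n0 def {r} use ∅
  n1 def {m} use ∅
  n2 def {c,m,p} use {m}
  n3 def {b,p} use {p}
  n4 def {c,h} use ∅
  n5 def {p,r} use {r}
  n6 def {p} use ∅

Live sets:
  n0 li=∅ lo={r}
  n1 li={r} lo={m,r}
  n2 li={m,r} lo={p,r}
  n3 li={p,r} lo={r}
  n4 li={r} lo={r}
  n5 li={r} lo={r}
  n6 li=∅ lo=∅

live-out(n4) = ["r"]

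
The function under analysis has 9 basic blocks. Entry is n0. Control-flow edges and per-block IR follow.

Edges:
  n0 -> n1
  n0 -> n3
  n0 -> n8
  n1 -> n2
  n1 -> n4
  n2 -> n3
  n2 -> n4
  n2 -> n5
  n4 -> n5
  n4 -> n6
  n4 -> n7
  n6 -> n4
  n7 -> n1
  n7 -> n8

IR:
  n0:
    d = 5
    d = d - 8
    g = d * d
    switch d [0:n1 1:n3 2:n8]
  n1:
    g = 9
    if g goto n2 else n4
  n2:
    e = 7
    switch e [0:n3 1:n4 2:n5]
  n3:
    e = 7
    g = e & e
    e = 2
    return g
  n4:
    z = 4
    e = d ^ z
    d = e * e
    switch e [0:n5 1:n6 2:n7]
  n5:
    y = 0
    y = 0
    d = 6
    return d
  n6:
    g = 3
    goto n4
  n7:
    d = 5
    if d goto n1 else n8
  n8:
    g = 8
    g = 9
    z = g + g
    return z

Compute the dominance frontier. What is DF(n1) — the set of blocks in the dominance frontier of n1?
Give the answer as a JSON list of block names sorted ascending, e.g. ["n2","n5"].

idom tree: n1←n0 n2←n1 n3←n0 n4←n1 n5←n1 n6←n4 n7←n4 n8←n0
Dom∩ at merges:
  n1: preds {n0,n7}: {n0} ∩ {n0,n1,n4,n7} = {n0}; idom=n0
  n3: preds {n0,n2}: {n0} ∩ {n0,n1,n2} = {n0}; idom=n0
  n4: preds {n1,n2,n6}: {n0,n1} ∩ {n0,n1,n2} ∩ {n0,n1,n4,n6} = {n0,n1}; idom=n1
  n5: preds {n2,n4}: {n0,n1,n2} ∩ {n0,n1,n4} = {n0,n1}; idom=n1
  n8: preds {n0,n7}: {n0} ∩ {n0,n1,n4,n7} = {n0}; idom=n0

DF walk-up:
  n1←n0: walk · to n0
  n1←n7: walk n7→n4→n1 to n0
  n3←n0: walk · to n0
  n3←n2: walk n2→n1 to n0
  n4←n1: walk · to n1
  n4←n2: walk n2 to n1
  n4←n6: walk n6→n4 to n1
  n5←n2: walk n2 to n1
  n5←n4: walk n4 to n1
  n8←n0: walk · to n0
  n8←n7: walk n7→n4→n1 to n0
  DF(n0)=∅
  DF(n1)={n1,n3,n8}
  DF(n2)={n3,n4,n5}
  DF(n3)=∅
  DF(n4)={n1,n4,n5,n8}
  DF(n5)=∅
  DF(n6)={n4}
  DF(n7)={n1,n8}
  DF(n8)=∅

DF(n1) = ["n1", "n3", "n8"]

Answer: ["n1", "n3", "n8"]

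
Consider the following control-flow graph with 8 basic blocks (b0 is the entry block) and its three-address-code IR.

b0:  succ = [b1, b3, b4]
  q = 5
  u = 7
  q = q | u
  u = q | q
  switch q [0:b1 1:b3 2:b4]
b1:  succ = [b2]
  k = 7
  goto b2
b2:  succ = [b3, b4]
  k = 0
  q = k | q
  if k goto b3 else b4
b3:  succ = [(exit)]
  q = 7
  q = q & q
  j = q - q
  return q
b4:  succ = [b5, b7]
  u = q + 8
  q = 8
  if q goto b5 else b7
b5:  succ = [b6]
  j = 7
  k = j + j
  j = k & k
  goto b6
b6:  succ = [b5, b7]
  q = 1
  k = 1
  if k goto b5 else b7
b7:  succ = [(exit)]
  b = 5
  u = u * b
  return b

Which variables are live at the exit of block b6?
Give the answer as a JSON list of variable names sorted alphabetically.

Per-block:
  b0: def={q,u} ue=∅
  b1: def={k} ue=∅
  b2: def={k,q} ue={q}
  b3: def={j,q} ue=∅
  b4: def={q,u} ue={q}
  b5: def={j,k} ue=∅
  b6: def={k,q} ue=∅
  b7: def={b,u} ue={u}

Backward fixpoint:
  b0 li=∅ lo={q}
  b1 li={q} lo={q}
  b2 li={q} lo={q}
  b3 li=∅ lo=∅
  b4 li={q} lo={u}
  b5 li={u} lo={u}
  b6 li={u} lo={u}
  b7 li={u} lo=∅

live-out(b6) = ["u"]

Answer: ["u"]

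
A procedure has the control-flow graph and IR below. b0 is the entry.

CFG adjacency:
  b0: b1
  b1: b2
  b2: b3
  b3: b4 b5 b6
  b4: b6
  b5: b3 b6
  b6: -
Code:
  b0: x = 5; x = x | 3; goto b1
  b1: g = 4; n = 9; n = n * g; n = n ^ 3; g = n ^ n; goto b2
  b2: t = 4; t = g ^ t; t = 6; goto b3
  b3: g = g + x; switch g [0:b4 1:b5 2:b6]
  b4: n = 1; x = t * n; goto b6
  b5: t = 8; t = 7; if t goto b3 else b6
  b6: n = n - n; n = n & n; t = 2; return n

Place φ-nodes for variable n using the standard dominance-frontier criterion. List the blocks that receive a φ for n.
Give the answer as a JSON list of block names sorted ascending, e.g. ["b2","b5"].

idom tree: b1←b0 b2←b1 b3←b2 b4←b3 b5←b3 b6←b3
Dom at joins:
  b3: preds {b2,b5}: {b0,b1,b2} ∩ {b0,b1,b2,b3,b5} = {b0,b1,b2}; idom=b2
  b6: preds {b3,b4,b5}: {b0,b1,b2,b3} ∩ {b0,b1,b2,b3,b4} ∩ {b0,b1,b2,b3,b5} = {b0,b1,b2,b3}; idom=b3

Frontier:
  b3←b2: walk · to b2
  b3←b5: walk b5→b3 to b2
  b6←b3: walk · to b3
  b6←b4: walk b4 to b3
  b6←b5: walk b5 to b3
  b0: DF=∅
  b1: DF=∅
  b2: DF=∅
  b3: DF={b3}
  b4: DF={b6}
  b5: DF={b3,b6}
  b6: DF=∅

φ for n: defs {b1,b4,b6}
  DF⁺ = {b6}

Answer: ["b6"]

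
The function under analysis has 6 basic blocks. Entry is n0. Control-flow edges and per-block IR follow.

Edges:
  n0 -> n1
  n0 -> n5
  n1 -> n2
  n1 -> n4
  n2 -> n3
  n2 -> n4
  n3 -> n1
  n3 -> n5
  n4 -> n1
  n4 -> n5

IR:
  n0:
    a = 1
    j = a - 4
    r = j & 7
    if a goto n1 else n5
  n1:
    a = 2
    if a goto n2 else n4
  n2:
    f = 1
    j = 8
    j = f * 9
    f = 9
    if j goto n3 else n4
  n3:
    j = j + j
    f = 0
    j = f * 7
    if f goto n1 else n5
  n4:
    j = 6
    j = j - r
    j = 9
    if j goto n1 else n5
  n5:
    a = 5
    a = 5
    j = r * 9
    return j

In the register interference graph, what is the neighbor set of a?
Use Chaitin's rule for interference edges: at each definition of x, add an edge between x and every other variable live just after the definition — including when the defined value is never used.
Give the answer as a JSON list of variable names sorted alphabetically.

Per-block:
  n0: def={a,j,r} ue=∅
  n1: def={a} ue=∅
  n2: def={f,j} ue=∅
  n3: def={f,j} ue={j}
  n4: def={j} ue={r}
  n5: def={a,j} ue={r}

Liveness:
  n0 li=∅ lo={r}
  n1 li={r} lo={r}
  n2 li={r} lo={j,r}
  n3 li={j,r} lo={r}
  n4 li={r} lo={r}
  n5 li={r} lo=∅

Conflict graph:
  a — {j,r}
  f — {j,r}
  j — {a,f,r}
  r — {a,f,j}

N(a) = ["j", "r"]

Answer: ["j", "r"]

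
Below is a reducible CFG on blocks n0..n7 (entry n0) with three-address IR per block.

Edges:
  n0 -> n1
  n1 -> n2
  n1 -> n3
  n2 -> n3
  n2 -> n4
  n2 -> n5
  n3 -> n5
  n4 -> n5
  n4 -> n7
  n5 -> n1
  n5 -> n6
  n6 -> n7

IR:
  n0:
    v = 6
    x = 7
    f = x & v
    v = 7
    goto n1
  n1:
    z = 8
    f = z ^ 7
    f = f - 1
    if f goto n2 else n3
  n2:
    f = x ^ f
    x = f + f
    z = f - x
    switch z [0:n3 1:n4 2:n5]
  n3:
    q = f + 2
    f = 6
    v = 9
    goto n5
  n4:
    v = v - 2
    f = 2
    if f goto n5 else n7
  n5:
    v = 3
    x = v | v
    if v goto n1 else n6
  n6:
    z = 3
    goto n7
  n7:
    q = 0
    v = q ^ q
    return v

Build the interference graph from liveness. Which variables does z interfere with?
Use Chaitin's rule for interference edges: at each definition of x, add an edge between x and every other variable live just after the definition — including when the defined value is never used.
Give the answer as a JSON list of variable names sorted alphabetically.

Answer: ["f", "v", "x"]

Working:
Per-block:
  n0 def {f,v,x} use ∅
  n1 def {f,z} use ∅
  n2 def {f,x,z} use {f,x}
  n3 def {f,q,v} use {f}
  n4 def {f,v} use {v}
  n5 def {v,x} use ∅
  n6 def {z} use ∅
  n7 def {q,v} use ∅

Live sets:
  n0 li=∅ lo={v,x}
  n1 li={v,x} lo={f,v,x}
  n2 li={f,v,x} lo={f,v}
  n3 li={f} lo=∅
  n4 li={v} lo=∅
  n5 li=∅ lo={v,x}
  n6 li=∅ lo=∅
  n7 li=∅ lo=∅

Conflict graph:
  f: {v,x,z}
  q: ∅
  v: {f,x,z}
  x: {f,v,z}
  z: {f,v,x}

N(z) = ["f", "v", "x"]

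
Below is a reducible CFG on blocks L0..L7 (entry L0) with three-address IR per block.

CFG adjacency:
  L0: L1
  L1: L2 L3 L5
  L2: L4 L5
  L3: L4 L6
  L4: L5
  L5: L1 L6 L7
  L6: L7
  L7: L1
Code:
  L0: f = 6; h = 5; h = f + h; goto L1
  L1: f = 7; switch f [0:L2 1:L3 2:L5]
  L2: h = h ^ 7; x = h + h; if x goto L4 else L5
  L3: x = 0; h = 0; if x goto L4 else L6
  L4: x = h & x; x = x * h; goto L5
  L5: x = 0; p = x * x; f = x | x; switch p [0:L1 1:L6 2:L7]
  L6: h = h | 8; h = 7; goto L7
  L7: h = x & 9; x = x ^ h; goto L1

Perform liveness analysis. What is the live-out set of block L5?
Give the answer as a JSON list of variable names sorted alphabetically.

def/use:
  L0: {f,h} / ∅
  L1: {f} / ∅
  L2: {h,x} / {h}
  L3: {h,x} / ∅
  L4: {x} / {h,x}
  L5: {f,p,x} / ∅
  L6: {h} / {h}
  L7: {h,x} / {x}

Backward fixpoint:
  L0: in=∅ out={h}
  L1: in={h} out={h}
  L2: in={h} out={h,x}
  L3: in=∅ out={h,x}
  L4: in={h,x} out={h}
  L5: in={h} out={h,x}
  L6: in={h,x} out={x}
  L7: in={x} out={h}

live-out(L5) = ["h", "x"]

Answer: ["h", "x"]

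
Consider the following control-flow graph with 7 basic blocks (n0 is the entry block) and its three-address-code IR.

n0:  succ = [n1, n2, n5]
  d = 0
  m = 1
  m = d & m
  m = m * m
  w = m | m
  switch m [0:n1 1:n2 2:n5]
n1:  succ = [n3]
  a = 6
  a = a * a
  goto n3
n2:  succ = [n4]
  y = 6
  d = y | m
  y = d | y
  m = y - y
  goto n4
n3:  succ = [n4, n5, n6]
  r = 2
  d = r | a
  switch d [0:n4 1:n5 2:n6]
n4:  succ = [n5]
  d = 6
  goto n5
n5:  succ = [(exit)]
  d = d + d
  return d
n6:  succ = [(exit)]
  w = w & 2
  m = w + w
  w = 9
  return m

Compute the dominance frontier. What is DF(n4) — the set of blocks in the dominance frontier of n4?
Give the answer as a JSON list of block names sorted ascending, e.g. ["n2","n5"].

idom tree: n1←n0 n2←n0 n3←n1 n4←n0 n5←n0 n6←n3
Dom at joins:
  n4: preds {n2,n3}: {n0,n2} ∩ {n0,n1,n3} = {n0}; idom=n0
  n5: preds {n0,n3,n4}: {n0} ∩ {n0,n1,n3} ∩ {n0,n4} = {n0}; idom=n0

DF walk-up:
  n4←n2: walk n2 to n0
  n4←n3: walk n3→n1 to n0
  n5←n0: walk · to n0
  n5←n3: walk n3→n1 to n0
  n5←n4: walk n4 to n0
  DF(n0)=∅
  DF(n1)={n4,n5}
  DF(n2)={n4}
  DF(n3)={n4,n5}
  DF(n4)={n5}
  DF(n5)=∅
  DF(n6)=∅

DF(n4) = ["n5"]

Answer: ["n5"]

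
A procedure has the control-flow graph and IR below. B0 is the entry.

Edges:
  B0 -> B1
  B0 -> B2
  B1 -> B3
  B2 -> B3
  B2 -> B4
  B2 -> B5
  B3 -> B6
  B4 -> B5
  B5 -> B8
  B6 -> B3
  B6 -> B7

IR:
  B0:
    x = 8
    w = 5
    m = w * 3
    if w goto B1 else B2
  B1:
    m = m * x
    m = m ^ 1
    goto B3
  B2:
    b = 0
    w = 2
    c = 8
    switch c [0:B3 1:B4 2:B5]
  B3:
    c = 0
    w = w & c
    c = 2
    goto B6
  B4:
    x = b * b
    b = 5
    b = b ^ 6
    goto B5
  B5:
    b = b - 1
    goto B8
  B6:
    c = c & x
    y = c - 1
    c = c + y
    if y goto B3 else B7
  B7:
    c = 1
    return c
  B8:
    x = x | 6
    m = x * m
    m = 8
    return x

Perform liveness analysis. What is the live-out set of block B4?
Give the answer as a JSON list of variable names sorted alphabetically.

Block summaries:
  B0 def {m,w,x} use ∅
  B1 def {m} use {m,x}
  B2 def {b,c,w} use ∅
  B3 def {c,w} use {w}
  B4 def {b,x} use {b}
  B5 def {b} use {b}
  B6 def {c,y} use {c,x}
  B7 def {c} use ∅
  B8 def {m,x} use {m,x}

Liveness:
  B0 li=∅ lo={m,w,x}
  B1 li={m,w,x} lo={w,x}
  B2 li={m,x} lo={b,m,w,x}
  B3 li={w,x} lo={c,w,x}
  B4 li={b,m} lo={b,m,x}
  B5 li={b,m,x} lo={m,x}
  B6 li={c,w,x} lo={w,x}
  B7 li=∅ lo=∅
  B8 li={m,x} lo=∅

live-out(B4) = ["b", "m", "x"]

Answer: ["b", "m", "x"]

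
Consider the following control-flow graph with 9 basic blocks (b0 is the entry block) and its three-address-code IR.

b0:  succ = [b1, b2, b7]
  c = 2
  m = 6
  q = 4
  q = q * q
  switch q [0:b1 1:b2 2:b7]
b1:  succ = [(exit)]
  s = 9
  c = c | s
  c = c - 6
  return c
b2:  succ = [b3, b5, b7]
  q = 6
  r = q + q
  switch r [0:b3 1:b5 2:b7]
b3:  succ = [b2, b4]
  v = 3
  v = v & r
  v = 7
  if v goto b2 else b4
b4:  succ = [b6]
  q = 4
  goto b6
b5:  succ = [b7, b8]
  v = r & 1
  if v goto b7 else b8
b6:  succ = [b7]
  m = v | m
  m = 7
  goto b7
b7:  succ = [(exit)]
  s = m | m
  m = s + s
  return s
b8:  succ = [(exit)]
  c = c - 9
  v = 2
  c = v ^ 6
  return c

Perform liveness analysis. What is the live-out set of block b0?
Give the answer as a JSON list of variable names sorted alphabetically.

Block summaries:
  b0: def={c,m,q} ue=∅
  b1: def={c,s} ue={c}
  b2: def={q,r} ue=∅
  b3: def={v} ue={r}
  b4: def={q} ue=∅
  b5: def={v} ue={r}
  b6: def={m} ue={m,v}
  b7: def={m,s} ue={m}
  b8: def={c,v} ue={c}

Live sets:
  b0 li=∅ lo={c,m}
  b1 li={c} lo=∅
  b2 li={c,m} lo={c,m,r}
  b3 li={c,m,r} lo={c,m,v}
  b4 li={m,v} lo={m,v}
  b5 li={c,m,r} lo={c,m}
  b6 li={m,v} lo={m}
  b7 li={m} lo=∅
  b8 li={c} lo=∅

live-out(b0) = ["c", "m"]

Answer: ["c", "m"]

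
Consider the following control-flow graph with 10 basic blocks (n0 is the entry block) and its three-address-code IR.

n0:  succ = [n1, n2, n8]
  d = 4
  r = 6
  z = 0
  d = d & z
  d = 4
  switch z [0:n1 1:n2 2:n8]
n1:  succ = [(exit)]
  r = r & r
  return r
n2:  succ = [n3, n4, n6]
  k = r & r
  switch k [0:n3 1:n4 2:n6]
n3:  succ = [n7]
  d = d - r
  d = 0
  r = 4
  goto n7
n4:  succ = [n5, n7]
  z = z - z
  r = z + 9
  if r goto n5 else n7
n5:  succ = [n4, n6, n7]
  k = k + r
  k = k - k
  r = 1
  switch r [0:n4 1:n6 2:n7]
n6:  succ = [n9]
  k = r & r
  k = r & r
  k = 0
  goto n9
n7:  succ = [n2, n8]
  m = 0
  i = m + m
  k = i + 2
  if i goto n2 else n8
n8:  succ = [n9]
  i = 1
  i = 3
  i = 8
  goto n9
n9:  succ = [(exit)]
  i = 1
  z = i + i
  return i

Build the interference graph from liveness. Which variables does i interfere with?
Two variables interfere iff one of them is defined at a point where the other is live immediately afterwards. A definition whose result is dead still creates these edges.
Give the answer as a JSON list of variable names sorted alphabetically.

Answer: ["d", "k", "r", "z"]

Working:
Per-block:
  n0: {d,r,z} / ∅
  n1: {r} / {r}
  n2: {k} / {r}
  n3: {d,r} / {d,r}
  n4: {r,z} / {z}
  n5: {k,r} / {k,r}
  n6: {k} / {r}
  n7: {i,k,m} / ∅
  n8: {i} / ∅
  n9: {i,z} / ∅

Backward fixpoint:
  live n0: ∅→{d,r,z}
  live n1: {r}→∅
  live n2: {d,r,z}→{d,k,r,z}
  live n3: {d,r,z}→{d,r,z}
  live n4: {d,k,z}→{d,k,r,z}
  live n5: {d,k,r,z}→{d,k,r,z}
  live n6: {r}→∅
  live n7: {d,r,z}→{d,r,z}
  live n8: ∅→∅
  live n9: ∅→∅

Interfere edges:
  d: {i,k,m,r,z}
  i: {d,k,r,z}
  k: {d,i,r,z}
  m: {d,r,z}
  r: {d,i,k,m,z}
  z: {d,i,k,m,r}

N(i) = ["d", "k", "r", "z"]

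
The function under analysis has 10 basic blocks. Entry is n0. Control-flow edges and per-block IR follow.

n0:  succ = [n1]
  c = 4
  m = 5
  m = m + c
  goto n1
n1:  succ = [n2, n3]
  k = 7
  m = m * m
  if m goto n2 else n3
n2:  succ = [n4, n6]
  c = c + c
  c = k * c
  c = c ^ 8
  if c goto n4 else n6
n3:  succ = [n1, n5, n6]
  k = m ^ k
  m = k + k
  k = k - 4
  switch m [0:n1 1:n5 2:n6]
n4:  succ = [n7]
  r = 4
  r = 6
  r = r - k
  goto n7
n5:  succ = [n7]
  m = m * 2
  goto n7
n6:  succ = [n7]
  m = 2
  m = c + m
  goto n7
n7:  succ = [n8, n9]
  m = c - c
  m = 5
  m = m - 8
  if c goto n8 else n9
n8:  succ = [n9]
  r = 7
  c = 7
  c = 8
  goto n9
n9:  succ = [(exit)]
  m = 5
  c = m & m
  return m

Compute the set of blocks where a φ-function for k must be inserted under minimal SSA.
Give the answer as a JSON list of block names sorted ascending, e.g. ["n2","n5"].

Answer: ["n1", "n6", "n7"]

Working:
idom tree: n1←n0 n2←n1 n3←n1 n4←n2 n5←n3 n6←n1 n7←n1 n8←n7 n9←n7
Dom at joins:
  n1: preds {n0,n3}: {n0} ∩ {n0,n1,n3} = {n0}; idom=n0
  n6: preds {n2,n3}: {n0,n1,n2} ∩ {n0,n1,n3} = {n0,n1}; idom=n1
  n7: preds {n4,n5,n6}: {n0,n1,n2,n4} ∩ {n0,n1,n3,n5} ∩ {n0,n1,n6} = {n0,n1}; idom=n1
  n9: preds {n7,n8}: {n0,n1,n7} ∩ {n0,n1,n7,n8} = {n0,n1,n7}; idom=n7

DF derivation:
  n1←n0: walk · to n0
  n1←n3: walk n3→n1 to n0
  n6←n2: walk n2 to n1
  n6←n3: walk n3 to n1
  n7←n4: walk n4→n2 to n1
  n7←n5: walk n5→n3 to n1
  n7←n6: walk n6 to n1
  n9←n7: walk · to n7
  n9←n8: walk n8 to n7
  n0 → ∅
  n1 → {n1}
  n2 → {n6,n7}
  n3 → {n1,n6,n7}
  n4 → {n7}
  n5 → {n7}
  n6 → {n7}
  n7 → ∅
  n8 → {n9}
  n9 → ∅

φ for k: defs {n1,n3}
  DF⁺ = {n1,n6,n7}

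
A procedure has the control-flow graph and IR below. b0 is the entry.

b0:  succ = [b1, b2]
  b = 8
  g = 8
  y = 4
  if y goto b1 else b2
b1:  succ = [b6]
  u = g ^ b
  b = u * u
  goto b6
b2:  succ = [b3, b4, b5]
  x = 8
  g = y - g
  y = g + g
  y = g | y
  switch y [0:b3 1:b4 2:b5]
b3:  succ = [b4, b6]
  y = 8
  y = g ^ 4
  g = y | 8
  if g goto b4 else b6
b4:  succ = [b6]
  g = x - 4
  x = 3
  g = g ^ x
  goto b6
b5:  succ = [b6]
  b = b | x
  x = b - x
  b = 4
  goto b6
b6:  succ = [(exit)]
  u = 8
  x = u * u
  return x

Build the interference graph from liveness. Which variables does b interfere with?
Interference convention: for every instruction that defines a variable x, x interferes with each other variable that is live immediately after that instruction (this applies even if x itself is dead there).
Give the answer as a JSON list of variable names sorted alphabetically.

Block summaries:
  b0: {b,g,y} / ∅
  b1: {b,u} / {b,g}
  b2: {g,x,y} / {g,y}
  b3: {g,y} / {g}
  b4: {g,x} / {x}
  b5: {b,x} / {b,x}
  b6: {u,x} / ∅

Backward fixpoint:
  b0: in=∅ out={b,g,y}
  b1: in={b,g} out=∅
  b2: in={b,g,y} out={b,g,x}
  b3: in={g,x} out={x}
  b4: in={x} out=∅
  b5: in={b,x} out=∅
  b6: in=∅ out=∅

Interfere edges:
  b: {g,x,y}
  g: {b,x,y}
  u: ∅
  x: {b,g,y}
  y: {b,g,x}

N(b) = ["g", "x", "y"]

Answer: ["g", "x", "y"]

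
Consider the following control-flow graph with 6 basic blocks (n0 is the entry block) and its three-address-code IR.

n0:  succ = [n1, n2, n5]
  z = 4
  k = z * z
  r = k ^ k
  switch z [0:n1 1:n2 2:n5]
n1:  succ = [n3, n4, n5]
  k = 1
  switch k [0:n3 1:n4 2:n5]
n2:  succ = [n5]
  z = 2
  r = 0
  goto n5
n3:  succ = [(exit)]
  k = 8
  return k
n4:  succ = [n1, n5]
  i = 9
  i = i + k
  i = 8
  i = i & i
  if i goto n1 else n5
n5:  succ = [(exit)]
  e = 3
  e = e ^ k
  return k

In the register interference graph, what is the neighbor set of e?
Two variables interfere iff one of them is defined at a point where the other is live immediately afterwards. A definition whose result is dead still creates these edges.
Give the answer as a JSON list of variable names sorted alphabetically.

Answer: ["k"]

Analysis:
def/use:
  n0 def {k,r,z} use ∅
  n1 def {k} use ∅
  n2 def {r,z} use ∅
  n3 def {k} use ∅
  n4 def {i} use {k}
  n5 def {e} use {k}

Liveness:
  n0 li=∅ lo={k}
  n1 li=∅ lo={k}
  n2 li={k} lo={k}
  n3 li=∅ lo=∅
  n4 li={k} lo={k}
  n5 li={k} lo=∅

Interfere edges:
  e↔{k}
  i↔{k}
  k↔{e,i,r,z}
  r↔{k,z}
  z↔{k,r}

N(e) = ["k"]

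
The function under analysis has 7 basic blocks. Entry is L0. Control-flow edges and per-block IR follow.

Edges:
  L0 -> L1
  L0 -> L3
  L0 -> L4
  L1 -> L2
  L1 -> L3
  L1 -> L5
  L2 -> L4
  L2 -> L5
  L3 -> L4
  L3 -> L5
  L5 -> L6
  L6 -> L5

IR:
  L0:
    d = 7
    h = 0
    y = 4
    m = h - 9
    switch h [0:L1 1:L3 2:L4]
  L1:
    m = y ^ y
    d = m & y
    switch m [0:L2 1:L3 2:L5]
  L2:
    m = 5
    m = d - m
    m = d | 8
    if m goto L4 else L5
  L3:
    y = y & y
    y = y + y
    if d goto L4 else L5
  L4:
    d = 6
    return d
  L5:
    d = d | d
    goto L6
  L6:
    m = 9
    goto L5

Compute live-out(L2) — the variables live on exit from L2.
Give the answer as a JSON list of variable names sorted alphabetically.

Answer: ["d"]

Analysis:
Per-block:
  L0 def {d,h,m,y} use ∅
  L1 def {d,m} use {y}
  L2 def {m} use {d}
  L3 def {y} use {d,y}
  L4 def {d} use ∅
  L5 def {d} use {d}
  L6 def {m} use ∅

Backward fixpoint:
  L0: in=∅ out={d,y}
  L1: in={y} out={d,y}
  L2: in={d} out={d}
  L3: in={d,y} out={d}
  L4: in=∅ out=∅
  L5: in={d} out={d}
  L6: in={d} out={d}

live-out(L2) = ["d"]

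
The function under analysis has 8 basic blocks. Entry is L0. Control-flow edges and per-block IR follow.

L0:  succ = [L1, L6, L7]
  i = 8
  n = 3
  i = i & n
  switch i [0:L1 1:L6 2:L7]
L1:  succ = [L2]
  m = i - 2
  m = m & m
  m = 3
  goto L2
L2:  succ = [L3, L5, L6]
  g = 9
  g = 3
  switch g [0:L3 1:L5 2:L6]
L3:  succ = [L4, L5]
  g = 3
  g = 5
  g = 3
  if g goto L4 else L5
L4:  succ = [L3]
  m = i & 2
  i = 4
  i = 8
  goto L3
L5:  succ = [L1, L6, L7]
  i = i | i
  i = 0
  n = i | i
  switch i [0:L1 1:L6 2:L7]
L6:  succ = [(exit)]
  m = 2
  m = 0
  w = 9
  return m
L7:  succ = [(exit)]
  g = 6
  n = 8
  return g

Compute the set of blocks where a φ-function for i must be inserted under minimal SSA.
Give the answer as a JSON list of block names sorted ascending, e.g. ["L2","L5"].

Answer: ["L1", "L3", "L5", "L6", "L7"]

Derivation:
idom tree: L1←L0 L2←L1 L3←L2 L4←L3 L5←L2 L6←L0 L7←L0
Join-block Dom:
  L1: preds {L0,L5}: {L0} ∩ {L0,L1,L2,L5} = {L0}; idom=L0
  L3: preds {L2,L4}: {L0,L1,L2} ∩ {L0,L1,L2,L3,L4} = {L0,L1,L2}; idom=L2
  L5: preds {L2,L3}: {L0,L1,L2} ∩ {L0,L1,L2,L3} = {L0,L1,L2}; idom=L2
  L6: preds {L0,L2,L5}: {L0} ∩ {L0,L1,L2} ∩ {L0,L1,L2,L5} = {L0}; idom=L0
  L7: preds {L0,L5}: {L0} ∩ {L0,L1,L2,L5} = {L0}; idom=L0

DF derivation:
  join L1 pred L0: · stop@L0
  join L1 pred L5: L5→L2→L1 stop@L0
  join L3 pred L2: · stop@L2
  join L3 pred L4: L4→L3 stop@L2
  join L5 pred L2: · stop@L2
  join L5 pred L3: L3 stop@L2
  join L6 pred L0: · stop@L0
  join L6 pred L2: L2→L1 stop@L0
  join L6 pred L5: L5→L2→L1 stop@L0
  join L7 pred L0: · stop@L0
  join L7 pred L5: L5→L2→L1 stop@L0
  L0: DF=∅
  L1: DF={L1,L6,L7}
  L2: DF={L1,L6,L7}
  L3: DF={L3,L5}
  L4: DF={L3}
  L5: DF={L1,L6,L7}
  L6: DF=∅
  L7: DF=∅

φ for i: defs {L0,L4,L5}
  DF⁺ = {L1,L3,L5,L6,L7}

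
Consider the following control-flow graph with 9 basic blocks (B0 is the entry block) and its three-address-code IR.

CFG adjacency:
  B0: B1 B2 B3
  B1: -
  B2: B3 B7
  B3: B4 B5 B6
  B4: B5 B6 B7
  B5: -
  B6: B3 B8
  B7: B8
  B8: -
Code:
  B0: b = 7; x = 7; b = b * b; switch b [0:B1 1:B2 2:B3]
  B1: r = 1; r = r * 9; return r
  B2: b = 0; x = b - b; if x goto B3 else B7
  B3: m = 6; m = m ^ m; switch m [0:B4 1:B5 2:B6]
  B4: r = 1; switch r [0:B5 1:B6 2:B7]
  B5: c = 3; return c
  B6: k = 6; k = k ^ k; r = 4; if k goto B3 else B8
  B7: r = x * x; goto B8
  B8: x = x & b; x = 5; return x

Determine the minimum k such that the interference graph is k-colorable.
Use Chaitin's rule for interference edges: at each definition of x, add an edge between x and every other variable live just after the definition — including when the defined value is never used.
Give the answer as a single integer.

Block summaries:
  B0: {b,x} / ∅
  B1: {r} / ∅
  B2: {b,x} / ∅
  B3: {m} / ∅
  B4: {r} / ∅
  B5: {c} / ∅
  B6: {k,r} / ∅
  B7: {r} / {x}
  B8: {x} / {b,x}

Backward fixpoint:
  live B0: ∅→{b,x}
  live B1: ∅→∅
  live B2: ∅→{b,x}
  live B3: {b,x}→{b,x}
  live B4: {b,x}→{b,x}
  live B5: ∅→∅
  live B6: {b,x}→{b,x}
  live B7: {b,x}→{b,x}
  live B8: {b,x}→∅

Interference:
  b — {k,m,r,x}
  c — ∅
  k — {b,r,x}
  m — {b,x}
  r — {b,k,x}
  x — {b,k,m,r}

Colouring:
  lower bound: {b,k,r,x} mutually conflict ⇒ χ ≥ 4
  assign b→R0 c→R0 k→R2 m→R2 r→R3 x→R1 — no edge inside a register ⇒ χ ≤ 4
  χ = 4

Answer: 4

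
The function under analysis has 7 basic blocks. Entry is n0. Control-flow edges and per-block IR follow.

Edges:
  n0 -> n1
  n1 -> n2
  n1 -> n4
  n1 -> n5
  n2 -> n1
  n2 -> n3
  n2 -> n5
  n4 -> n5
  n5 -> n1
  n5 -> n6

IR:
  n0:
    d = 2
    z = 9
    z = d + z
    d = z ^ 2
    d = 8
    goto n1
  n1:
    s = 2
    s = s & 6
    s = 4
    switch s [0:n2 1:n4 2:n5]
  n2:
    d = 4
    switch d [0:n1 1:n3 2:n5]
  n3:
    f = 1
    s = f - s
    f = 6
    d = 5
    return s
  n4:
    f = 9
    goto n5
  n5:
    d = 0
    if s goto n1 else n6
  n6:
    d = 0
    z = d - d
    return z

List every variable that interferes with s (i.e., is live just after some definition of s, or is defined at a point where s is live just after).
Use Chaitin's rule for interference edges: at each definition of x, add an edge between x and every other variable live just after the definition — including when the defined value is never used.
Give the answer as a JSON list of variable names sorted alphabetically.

Per-block:
  n0: {d,z} / ∅
  n1: {s} / ∅
  n2: {d} / ∅
  n3: {d,f,s} / {s}
  n4: {f} / ∅
  n5: {d} / {s}
  n6: {d,z} / ∅

Backward fixpoint:
  n0: in=∅ out=∅
  n1: in=∅ out={s}
  n2: in={s} out={s}
  n3: in={s} out=∅
  n4: in={s} out={s}
  n5: in={s} out=∅
  n6: in=∅ out=∅

Interfere edges:
  d: {s,z}
  f: {s}
  s: {d,f}
  z: {d}

N(s) = ["d", "f"]

Answer: ["d", "f"]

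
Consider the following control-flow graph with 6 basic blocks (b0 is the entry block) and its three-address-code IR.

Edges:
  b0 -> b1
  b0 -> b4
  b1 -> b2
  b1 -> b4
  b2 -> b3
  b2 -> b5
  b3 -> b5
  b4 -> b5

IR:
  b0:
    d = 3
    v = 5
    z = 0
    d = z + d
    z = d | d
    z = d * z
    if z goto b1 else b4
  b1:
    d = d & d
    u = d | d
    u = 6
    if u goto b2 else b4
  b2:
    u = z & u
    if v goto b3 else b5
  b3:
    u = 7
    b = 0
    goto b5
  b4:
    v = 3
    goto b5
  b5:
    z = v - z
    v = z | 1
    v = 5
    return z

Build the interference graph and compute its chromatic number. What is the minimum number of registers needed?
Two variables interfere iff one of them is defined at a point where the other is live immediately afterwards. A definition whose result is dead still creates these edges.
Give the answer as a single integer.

Answer: 3

Derivation:
Block summaries:
  b0: def={d,v,z} ue=∅
  b1: def={d,u} ue={d}
  b2: def={u} ue={u,v,z}
  b3: def={b,u} ue=∅
  b4: def={v} ue=∅
  b5: def={v,z} ue={v,z}

Live sets:
  b0: in=∅ out={d,v,z}
  b1: in={d,v,z} out={u,v,z}
  b2: in={u,v,z} out={v,z}
  b3: in={v,z} out={v,z}
  b4: in={z} out={v,z}
  b5: in={v,z} out=∅

Conflict graph:
  b: {v,z}
  d: {v,z}
  u: {v,z}
  v: {b,d,u,z}
  z: {b,d,u,v}

Chromatic number:
  lower bound: {b,v,z} mutually conflict ⇒ χ ≥ 3
  3-colouring: r0={v}  r1={z}  r2={b,d,u}
  χ = 3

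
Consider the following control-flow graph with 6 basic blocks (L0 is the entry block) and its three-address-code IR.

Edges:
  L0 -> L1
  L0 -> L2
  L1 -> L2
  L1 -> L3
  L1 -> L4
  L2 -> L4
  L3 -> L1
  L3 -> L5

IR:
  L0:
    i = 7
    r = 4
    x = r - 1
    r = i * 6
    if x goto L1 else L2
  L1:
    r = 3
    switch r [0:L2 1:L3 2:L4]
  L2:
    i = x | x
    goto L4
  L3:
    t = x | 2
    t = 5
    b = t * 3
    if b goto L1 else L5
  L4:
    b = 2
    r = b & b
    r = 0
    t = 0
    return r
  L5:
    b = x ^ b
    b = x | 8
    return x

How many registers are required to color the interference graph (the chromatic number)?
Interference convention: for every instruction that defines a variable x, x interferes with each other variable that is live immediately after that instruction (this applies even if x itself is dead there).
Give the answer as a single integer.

Per-block:
  L0: {i,r,x} / ∅
  L1: {r} / ∅
  L2: {i} / {x}
  L3: {b,t} / {x}
  L4: {b,r,t} / ∅
  L5: {b} / {b,x}

Live sets:
  L0 li=∅ lo={x}
  L1 li={x} lo={x}
  L2 li={x} lo=∅
  L3 li={x} lo={b,x}
  L4 li=∅ lo=∅
  L5 li={b,x} lo=∅

Conflict graph:
  b↔{x}
  i↔{r,x}
  r↔{i,t,x}
  t↔{r,x}
  x↔{b,i,r,t}

Colouring:
  lower bound: {i,r,x} mutually conflict ⇒ χ ≥ 3
  3-colouring: R0={x}  R1={b,r}  R2={i,t}
  χ = 3

Answer: 3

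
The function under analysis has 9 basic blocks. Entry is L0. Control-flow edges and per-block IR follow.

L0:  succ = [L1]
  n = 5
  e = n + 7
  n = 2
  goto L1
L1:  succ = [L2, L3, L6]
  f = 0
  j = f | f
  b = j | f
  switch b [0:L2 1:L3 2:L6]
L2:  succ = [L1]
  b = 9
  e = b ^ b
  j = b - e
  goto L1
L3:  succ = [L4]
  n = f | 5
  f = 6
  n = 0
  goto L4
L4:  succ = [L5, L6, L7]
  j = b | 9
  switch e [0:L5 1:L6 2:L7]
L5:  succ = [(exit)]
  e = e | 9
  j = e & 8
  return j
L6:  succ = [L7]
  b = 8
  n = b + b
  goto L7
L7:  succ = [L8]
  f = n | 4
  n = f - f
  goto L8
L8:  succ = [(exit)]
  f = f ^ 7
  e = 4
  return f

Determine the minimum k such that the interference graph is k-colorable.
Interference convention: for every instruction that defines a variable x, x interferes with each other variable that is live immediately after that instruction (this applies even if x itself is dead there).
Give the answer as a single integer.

Answer: 4

Working:
Per-block:
  L0: def={e,n} ue=∅
  L1: def={b,f,j} ue=∅
  L2: def={b,e,j} ue=∅
  L3: def={f,n} ue={f}
  L4: def={j} ue={b,e}
  L5: def={e,j} ue={e}
  L6: def={b,n} ue=∅
  L7: def={f,n} ue={n}
  L8: def={e,f} ue={f}

Backward fixpoint:
  L0: in=∅ out={e}
  L1: in={e} out={b,e,f}
  L2: in=∅ out={e}
  L3: in={b,e,f} out={b,e,n}
  L4: in={b,e,n} out={e,n}
  L5: in={e} out=∅
  L6: in=∅ out={n}
  L7: in={n} out={f}
  L8: in={f} out=∅

Interfere edges:
  b↔{e,f,n}
  e↔{b,f,j,n}
  f↔{b,e,j,n}
  j↔{e,f,n}
  n↔{b,e,f,j}

Registers:
  clique {b,e,f,n} ⇒ need ≥ 4
  assign b→c3 e→c0 f→c1 j→c3 n→c2 — no edge inside a register ⇒ χ ≤ 4
  χ = 4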